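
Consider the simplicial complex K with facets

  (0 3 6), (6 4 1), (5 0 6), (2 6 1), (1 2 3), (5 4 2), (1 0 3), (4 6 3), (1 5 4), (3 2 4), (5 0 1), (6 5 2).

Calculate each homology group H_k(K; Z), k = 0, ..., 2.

H_0 = Z,  H_1 = Z_2,  H_2 = 0.

We work with the vertex ordering 0 < 1 < 2 < 3 < 4 < 5 < 6. The simplices of K, each written with vertices in increasing order, are:

  0-simplices (7): [0], [1], [2], [3], [4], [5], [6]
  1-simplices (18): [0,1], [0,3], [0,5], [0,6], [1,2], [1,3], [1,4], [1,5], [1,6], [2,3], [2,4], [2,5], [2,6], [3,4], [3,6], [4,5], [4,6], [5,6]
  2-simplices (12): [0,1,3], [0,1,5], [0,3,6], [0,5,6], [1,2,3], [1,2,6], [1,4,5], [1,4,6], [2,3,4], [2,4,5], [2,5,6], [3,4,6]

giving chain groups C_0 ≅ Z^7, C_1 ≅ Z^18, C_2 ≅ Z^12.

∂_1: C_1 → C_0 maps an edge to its endpoints' difference, ∂[p,q] = q − p.
As a 7×18 matrix over Z this has rank 6, with invariant factors (1,1,1,1,1,1).

The boundary map ∂_2: C_2 → C_1 acts by ∂[p,q,r] = [q,r] − [p,r] + [p,q]. For instance
  ∂[0,1,5] = [1,5] − [0,5] + [0,1],
  ∂[2,5,6] = [5,6] − [2,6] + [2,5].
The 18×12 boundary matrix has rank 12 and Smith normal form diag(1,1,1,1,1,1,1,1,1,1,1,2).

From H_k ≅ ker(∂_k) / im(∂_{k+1}) we obtain:

  H_0: rank C_0 − rank ∂_1 = 7 − 6 = 1, and the invariant factors of ∂_1 are all 1, so H_0 ≅ Z.
  H_1: rank ker ∂_1 − rank ∂_2 = (18 − 6) − 12 = 0, and ∂_2 has invariant factor 2 > 1, so H_1 ≅ Z_2.
  H_2: rank ker ∂_2 − rank ∂_3 = (12 − 12) − 0 = 0, and there is no ∂_3, so H_2 ≅ 0.

(K is a triangulation of the real projective plane RP^2.)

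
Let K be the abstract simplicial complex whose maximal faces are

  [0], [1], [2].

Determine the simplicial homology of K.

H_0 = Z^3.

K has 3 vertices.
rank ∂_0 = 0, rank ∂_1 = 0 ⇒ b_0 = 3 − 0 − 0 = 3. So H_0 = Z^3.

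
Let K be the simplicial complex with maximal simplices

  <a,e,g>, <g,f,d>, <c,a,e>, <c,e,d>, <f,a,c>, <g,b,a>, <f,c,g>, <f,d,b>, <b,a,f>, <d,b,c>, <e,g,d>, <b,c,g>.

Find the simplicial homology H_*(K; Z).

H_0 = Z,  H_1 = Z/2,  H_2 = 0.

Order the vertices as a < b < c < d < e < f < g. Listing each simplex with vertices in this order, K has dimension 2 with simplices:

  0-simplices (7): a, b, c, d, e, f, g
  1-simplices (18): ab, ac, ae, af, ag, bc, bd, bf, bg, cd, ce, cf, cg, de, df, dg, eg, fg
  2-simplices (12): abf, abg, ace, acf, aeg, bcd, bcg, bdf, cde, cfg, deg, dfg

Hence C_0 ≅ Z^7, C_1 ≅ Z^18, C_2 ≅ Z^12.

∂_1: C_1 → C_0 sends each edge [p,q] (with p < q) to q − p. For instance
  ∂bc = c − b.
As a 7×18 matrix over Z this has rank 6, with invariant factors (1,1,1,1,1,1).

∂_2: C_2 → C_1 sends each 2-simplex [p,q,r] to [q,r] − [p,r] + [p,q]. For instance
  ∂ace = ce − ae + ac,
  ∂deg = eg − dg + de.
The 18×12 boundary matrix has rank 12 and Smith normal form diag(1,1,1,1,1,1,1,1,1,1,1,2).

From H_k ≅ ker(∂_k) / im(∂_{k+1}) we obtain:

  H_0: rank C_0 − rank ∂_1 = 7 − 6 = 1, and the invariant factors of ∂_1 are all 1, so H_0 = Z.
  H_1: rank ker ∂_1 − rank ∂_2 = (18 − 6) − 12 = 0, and ∂_2 has invariant factor 2 > 1, so H_1 = Z/2.
  H_2: rank ker ∂_2 − rank ∂_3 = (12 − 12) − 0 = 0, and there is no ∂_3, so H_2 = 0.

As a check, the Euler characteristic is 7 − 18 + 12 = 1, which agrees with 1 − 0 + 0 = 1.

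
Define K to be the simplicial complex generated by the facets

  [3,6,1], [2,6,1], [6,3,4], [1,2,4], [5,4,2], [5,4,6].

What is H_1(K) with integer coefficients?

K has 6 vertices, 12 edges, 6 triangles.
rank ∂_1 = 5, rank ∂_2 = 6 ⇒ b_1 = 12 − 5 − 6 = 1; all invariant factors of ∂_2 are 1 so no torsion. So H_1 ≅ Z.

H_1 ≅ Z.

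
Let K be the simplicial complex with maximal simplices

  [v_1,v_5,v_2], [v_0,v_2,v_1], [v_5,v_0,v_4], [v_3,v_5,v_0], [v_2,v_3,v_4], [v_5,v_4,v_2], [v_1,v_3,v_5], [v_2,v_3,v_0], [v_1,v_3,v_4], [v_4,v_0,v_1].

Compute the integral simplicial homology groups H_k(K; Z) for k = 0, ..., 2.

Order the vertices as v_0 < v_1 < v_2 < v_3 < v_4 < v_5. Listing each simplex with vertices in this order, K has dimension 2 with simplices:

  0-simplices (6): [v_0], [v_1], [v_2], [v_3], [v_4], [v_5]
  1-simplices (15): (15 of them)
  2-simplices (10): [v_0,v_1,v_2], [v_0,v_1,v_4], [v_0,v_2,v_3], [v_0,v_3,v_5], [v_0,v_4,v_5], [v_1,v_2,v_5], [v_1,v_3,v_4], [v_1,v_3,v_5], [v_2,v_3,v_4], [v_2,v_4,v_5]

Hence C_0 ≅ Z^6, C_1 ≅ Z^15, C_2 ≅ Z^10.

The boundary map ∂_1: C_1 → C_0 maps an edge to its endpoints' difference, ∂[p,q] = q − p. For instance
  ∂[v_0,v_1] = [v_1] − [v_0].
The resulting 6×15 matrix has rank 5, and its Smith normal form has invariant factors (1,1,1,1,1).

∂_2: C_2 → C_1 maps a triangle to the signed sum of its edges. For instance
  ∂[v_0,v_1,v_4] = [v_1,v_4] − [v_0,v_4] + [v_0,v_1],
  ∂[v_1,v_2,v_5] = [v_2,v_5] − [v_1,v_5] + [v_1,v_2].
This gives a 15×10 integer matrix of rank 10; reducing to Smith normal form yields diagonal entries (1,1,1,1,1,1,1,1,1,2).

Computing H_k = (kernel of ∂_k) / (image of ∂_{k+1}):

  H_0: rank C_0 − rank ∂_1 = 6 − 5 = 1, and the invariant factors of ∂_1 are all 1, so H_0 = Z.
  H_1: rank ker ∂_1 − rank ∂_2 = (15 − 5) − 10 = 0, and ∂_2 has invariant factor 2 > 1, so H_1 = Z_2.
  H_2: rank ker ∂_2 − rank ∂_3 = (10 − 10) − 0 = 0, and there is no ∂_3, so H_2 = 0.

As a check, the Euler characteristic is 6 − 15 + 10 = 1, which agrees with 1 − 0 + 0 = 1.

H_0 ≅ Z,  H_1 ≅ Z_2,  H_2 = 0.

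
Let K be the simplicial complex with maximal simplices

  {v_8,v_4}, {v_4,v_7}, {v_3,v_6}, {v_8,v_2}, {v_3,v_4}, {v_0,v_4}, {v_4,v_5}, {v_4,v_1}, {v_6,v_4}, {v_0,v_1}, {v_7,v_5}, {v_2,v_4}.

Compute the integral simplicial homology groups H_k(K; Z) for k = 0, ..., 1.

We work with the vertex ordering v_0 < v_1 < v_2 < v_3 < v_4 < v_5 < v_6 < v_7 < v_8. The simplices of K, each written with vertices in increasing order, are:

  0-simplices (9): [v_0], [v_1], [v_2], [v_3], [v_4], [v_5], [v_6], [v_7], [v_8]
  1-simplices (12): [v_0,v_1], [v_0,v_4], [v_1,v_4], [v_2,v_4], [v_2,v_8], [v_3,v_4], [v_3,v_6], [v_4,v_5], [v_4,v_6], [v_4,v_7], [v_4,v_8], [v_5,v_7]

giving chain groups C_0 ≅ Z^9, C_1 ≅ Z^12.

The boundary map ∂_1: C_1 → C_0 maps an edge to its endpoints' difference, ∂[p,q] = q − p.
The 9×12 boundary matrix has rank 8 and Smith normal form diag(1,1,1,1,1,1,1,1).

From H_k ≅ ker(∂_k) / im(∂_{k+1}) we obtain:

  H_0: rank C_0 − rank ∂_1 = 9 − 8 = 1, and the invariant factors of ∂_1 are all 1, so H_0 ≅ Z.
  H_1: rank ker ∂_1 − rank ∂_2 = (12 − 8) − 0 = 4, and there is no ∂_2, so H_1 ≅ Z^4.

As a check, the Euler characteristic is 9 − 12 = -3, which agrees with 1 − 4 = -3.
(K is a triangulation of a wedge of 4 circles.)

H_0 ≅ Z,  H_1 ≅ Z^4.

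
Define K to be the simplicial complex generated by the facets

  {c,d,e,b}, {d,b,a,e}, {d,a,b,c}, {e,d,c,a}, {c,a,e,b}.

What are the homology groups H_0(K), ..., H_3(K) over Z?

H_0 = Z,  H_1 = 0,  H_2 = 0,  H_3 = Z.

We work with the vertex ordering a < b < c < d < e. The simplices of K, each written with vertices in increasing order, are:

  0-simplices (5): a, b, c, d, e
  1-simplices (10): ab, ac, ad, ae, bc, bd, be, cd, ce, de
  2-simplices (10): abc, abd, abe, acd, ace, ade, bcd, bce, bde, cde
  3-simplices (5): abcd, abce, abde, acde, bcde

Hence C_0 ≅ Z^5, C_1 ≅ Z^10, C_2 ≅ Z^10, C_3 ≅ Z^5.

The boundary map ∂_1: C_1 → C_0 maps an edge to its endpoints' difference, ∂[p,q] = q − p.
As a 5×10 matrix over Z this has rank 4, with invariant factors (1,1,1,1).

∂_2: C_2 → C_1 maps a triangle to the signed sum of its edges. For instance
  ∂acd = cd − ad + ac,
  ∂abc = bc − ac + ab.
The 10×10 boundary matrix has rank 6 and Smith normal form diag(1,1,1,1,1,1).

The boundary map ∂_3: C_3 → C_2 sends each 3-simplex σ to the alternating sum Σ_i (−1)^i (σ with its i-th vertex removed). For instance
  ∂abce = bce − ace + abe − abc,
  ∂acde = cde − ade + ace − acd.
The resulting 10×5 matrix has rank 4, and its Smith normal form has invariant factors (1,1,1,1).

Reading off H_k = ker ∂_k / im ∂_{k+1}:

  H_0: rank C_0 − rank ∂_1 = 5 − 4 = 1, and the invariant factors of ∂_1 are all 1, so H_0 = Z.
  H_1: rank ker ∂_1 − rank ∂_2 = (10 − 4) − 6 = 0, and the invariant factors of ∂_2 are all 1, so H_1 = 0.
  H_2: rank ker ∂_2 − rank ∂_3 = (10 − 6) − 4 = 0, and the invariant factors of ∂_3 are all 1, so H_2 = 0.
  H_3: rank ker ∂_3 − rank ∂_4 = (5 − 4) − 0 = 1, and there is no ∂_4, so H_3 = Z.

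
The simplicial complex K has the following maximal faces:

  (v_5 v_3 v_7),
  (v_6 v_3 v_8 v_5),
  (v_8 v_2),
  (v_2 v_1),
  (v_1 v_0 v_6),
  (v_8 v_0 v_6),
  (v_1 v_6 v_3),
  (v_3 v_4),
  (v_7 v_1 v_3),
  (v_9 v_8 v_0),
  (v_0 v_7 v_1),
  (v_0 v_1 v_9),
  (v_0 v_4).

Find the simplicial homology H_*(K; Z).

Take the total order v_0 < v_1 < v_2 < v_3 < v_4 < v_5 < v_6 < v_7 < v_8 < v_9 on the vertex set. Then K (dimension 3) consists of the simplices:

  0-simplices (10): [v_0], [v_1], [v_2], [v_3], [v_4], [v_5], [v_6], [v_7], [v_8], [v_9]
  1-simplices (22): (22 of them)
  2-simplices (12): (12 of them)
  3-simplices (1): [v_3,v_5,v_6,v_8]

Hence C_0 ≅ Z^10, C_1 ≅ Z^22, C_2 ≅ Z^12, C_3 ≅ Z^1.

∂_1: C_1 → C_0 maps an edge to its endpoints' difference, ∂[p,q] = q − p. For instance
  ∂[v_0,v_7] = [v_7] − [v_0].
The 10×22 boundary matrix has rank 9 and Smith normal form diag(1,1,1,1,1,1,1,1,1).

The boundary map ∂_2: C_2 → C_1 acts by ∂[p,q,r] = [q,r] − [p,r] + [p,q]. For instance
  ∂[v_5,v_6,v_8] = [v_6,v_8] − [v_5,v_8] + [v_5,v_6],
  ∂[v_3,v_6,v_8] = [v_6,v_8] − [v_3,v_8] + [v_3,v_6].
This gives a 22×12 integer matrix of rank 11; reducing to Smith normal form yields diagonal entries (1,1,1,1,1,1,1,1,1,1,1).

Boundary ∂_3: C_3 → C_2 sends each 3-simplex σ to the alternating sum Σ_i (−1)^i (σ with its i-th vertex removed). For instance
  ∂[v_3,v_5,v_6,v_8] = [v_5,v_6,v_8] − [v_3,v_6,v_8] + [v_3,v_5,v_8] − [v_3,v_5,v_6].
The 12×1 boundary matrix has rank 1 and Smith normal form diag(1).

Computing H_k = (kernel of ∂_k) / (image of ∂_{k+1}):

  H_0: rank C_0 − rank ∂_1 = 10 − 9 = 1, and the invariant factors of ∂_1 are all 1, so H_0 = Z.
  H_1: rank ker ∂_1 − rank ∂_2 = (22 − 9) − 11 = 2, and the invariant factors of ∂_2 are all 1, so H_1 = Z^2.
  H_2: rank ker ∂_2 − rank ∂_3 = (12 − 11) − 1 = 0, and the invariant factors of ∂_3 are all 1, so H_2 = 0.
  H_3: rank ker ∂_3 − rank ∂_4 = (1 − 1) − 0 = 0, and there is no ∂_4, so H_3 = 0.

H_0 = Z,  H_1 = Z^2,  H_2 = 0,  H_3 = 0.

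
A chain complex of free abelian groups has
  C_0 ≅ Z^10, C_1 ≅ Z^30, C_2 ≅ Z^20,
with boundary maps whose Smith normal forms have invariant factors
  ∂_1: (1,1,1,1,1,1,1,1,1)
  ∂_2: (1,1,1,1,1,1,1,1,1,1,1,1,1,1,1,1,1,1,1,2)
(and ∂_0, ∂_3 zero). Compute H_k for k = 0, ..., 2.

H_0 ≅ Z,  H_1 ≅ Z ⊕ Z/2,  H_2 = 0.

H_0: b_0 = 10 − 0 − 9 = 1; torsion from ∂_1 factors > 1: none. So H_0 ≅ Z.
H_1: b_1 = 30 − 9 − 20 = 1; torsion from ∂_2 factors > 1: [2]. So H_1 ≅ Z ⊕ Z/2.
H_2: b_2 = 20 − 20 − 0 = 0; torsion from ∂_3 factors > 1: none. So H_2 ≅ 0.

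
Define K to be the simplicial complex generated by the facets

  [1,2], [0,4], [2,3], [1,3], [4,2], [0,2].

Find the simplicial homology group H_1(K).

We work with the vertex ordering 0 < 1 < 2 < 3 < 4. The simplices of K, each written with vertices in increasing order, are:

  0-simplices (5): [0], [1], [2], [3], [4]
  1-simplices (6): [0,2], [0,4], [1,2], [1,3], [2,3], [2,4]

giving chain groups C_0 ≅ Z^5, C_1 ≅ Z^6.

The boundary map ∂_1: C_1 → C_0 is given by ∂[p,q] = [q] − [p]. For instance
  ∂[1,2] = [2] − [1].
The resulting 5×6 matrix has rank 4, and its Smith normal form has invariant factors (1,1,1,1).

From H_k ≅ ker(∂_k) / im(∂_{k+1}) we obtain:

  H_1: rank ker ∂_1 − rank ∂_2 = (6 − 4) − 0 = 2, and there is no ∂_2, so H_1 ≅ Z^2.

H_1 = Z^2.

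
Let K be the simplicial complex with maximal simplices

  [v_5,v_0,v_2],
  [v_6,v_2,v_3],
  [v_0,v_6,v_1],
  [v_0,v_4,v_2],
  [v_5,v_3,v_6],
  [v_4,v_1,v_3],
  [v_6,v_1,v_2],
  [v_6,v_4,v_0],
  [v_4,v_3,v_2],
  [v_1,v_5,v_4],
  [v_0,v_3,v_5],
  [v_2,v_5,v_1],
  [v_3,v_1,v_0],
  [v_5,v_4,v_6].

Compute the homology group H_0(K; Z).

Take the total order v_0 < v_1 < v_2 < v_3 < v_4 < v_5 < v_6 on the vertex set. Then K (dimension 2) consists of the simplices:

  0-simplices (7): [v_0], [v_1], [v_2], [v_3], [v_4], [v_5], [v_6]
  1-simplices (21): (21 of them)
  2-simplices (14): (14 of them)

Hence C_0 ≅ Z^7, C_1 ≅ Z^21, C_2 ≅ Z^14.

Boundary ∂_1: C_1 → C_0 maps an edge to its endpoints' difference, ∂[p,q] = q − p. For instance
  ∂[v_0,v_5] = [v_5] − [v_0].
The resulting 7×21 matrix has rank 6, and its Smith normal form has invariant factors (1,1,1,1,1,1).

Boundary ∂_2: C_2 → C_1 sends each 2-simplex [p,q,r] to [q,r] − [p,r] + [p,q]. For instance
  ∂[v_1,v_2,v_6] = [v_2,v_6] − [v_1,v_6] + [v_1,v_2],
  ∂[v_1,v_2,v_5] = [v_2,v_5] − [v_1,v_5] + [v_1,v_2].
The resulting 21×14 matrix has rank 13, and its Smith normal form has invariant factors (1,1,1,1,1,1,1,1,1,1,1,1,1).

From H_k ≅ ker(∂_k) / im(∂_{k+1}) we obtain:

  H_0: rank C_0 − rank ∂_1 = 7 − 6 = 1, and the invariant factors of ∂_1 are all 1, so H_0 = Z.

H_0 = Z.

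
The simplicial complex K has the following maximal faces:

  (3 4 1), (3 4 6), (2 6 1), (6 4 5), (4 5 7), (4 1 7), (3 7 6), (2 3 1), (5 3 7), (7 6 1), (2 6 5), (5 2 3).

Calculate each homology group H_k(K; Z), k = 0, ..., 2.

H_0 = Z,  H_1 = Z_2,  H_2 = 0.

Fix the vertex order 1 < 2 < 3 < 4 < 5 < 6 < 7 and write every simplex with vertices in increasing order. Then dim K = 2 and the simplices of K are:

  0-simplices (7): [1], [2], [3], [4], [5], [6], [7]
  1-simplices (18): [1,2], [1,3], [1,4], [1,6], [1,7], [2,3], [2,5], [2,6], [3,4], [3,5], [3,6], [3,7], [4,5], [4,6], [4,7], [5,6], [5,7], [6,7]
  2-simplices (12): [1,2,3], [1,2,6], [1,3,4], [1,4,7], [1,6,7], [2,3,5], [2,5,6], [3,4,6], [3,5,7], [3,6,7], [4,5,6], [4,5,7]

Hence C_0 ≅ Z^7, C_1 ≅ Z^18, C_2 ≅ Z^12.

∂_1: C_1 → C_0 maps an edge to its endpoints' difference, ∂[p,q] = q − p. For instance
  ∂[4,7] = [7] − [4].
This gives a 7×18 integer matrix of rank 6; reducing to Smith normal form yields diagonal entries (1,1,1,1,1,1).

∂_2: C_2 → C_1 maps a triangle to the signed sum of its edges. For instance
  ∂[4,5,6] = [5,6] − [4,6] + [4,5],
  ∂[2,5,6] = [5,6] − [2,6] + [2,5].
The resulting 18×12 matrix has rank 12, and its Smith normal form has invariant factors (1,1,1,1,1,1,1,1,1,1,1,2).

Now H_k = ker ∂_k / im ∂_{k+1}, so:

  H_0: rank C_0 − rank ∂_1 = 7 − 6 = 1, and the invariant factors of ∂_1 are all 1, so H_0 = Z.
  H_1: rank ker ∂_1 − rank ∂_2 = (18 − 6) − 12 = 0, and ∂_2 has invariant factor 2 > 1, so H_1 = Z_2.
  H_2: rank ker ∂_2 − rank ∂_3 = (12 − 12) − 0 = 0, and there is no ∂_3, so H_2 = 0.

As a check, the Euler characteristic is 7 − 18 + 12 = 1, which agrees with 1 − 0 + 0 = 1.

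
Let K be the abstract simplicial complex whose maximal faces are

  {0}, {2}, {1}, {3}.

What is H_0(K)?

H_0 = Z^4.

Order the vertices as 0 < 1 < 2 < 3. Listing each simplex with vertices in this order, K has dimension 0 with simplices:

  0-simplices (4): [0], [1], [2], [3]

giving chain groups C_0 ≅ Z^4.

Reading off H_k = ker ∂_k / im ∂_{k+1}:

  H_0: rank C_0 − rank ∂_1 = 4 − 0 = 4, and there is no ∂_1, so H_0 = Z^4.

(K is a triangulation of a set of 4 points.)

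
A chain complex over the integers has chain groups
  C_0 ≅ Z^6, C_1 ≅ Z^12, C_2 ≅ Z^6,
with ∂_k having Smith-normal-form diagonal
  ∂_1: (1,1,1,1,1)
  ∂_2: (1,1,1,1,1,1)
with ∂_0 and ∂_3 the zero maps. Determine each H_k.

H_0: b_0 = 6 − 0 − 5 = 1; torsion from ∂_1 factors > 1: none. So H_0 ≅ Z.
H_1: b_1 = 12 − 5 − 6 = 1; torsion from ∂_2 factors > 1: none. So H_1 ≅ Z.
H_2: b_2 = 6 − 6 − 0 = 0; torsion from ∂_3 factors > 1: none. So H_2 ≅ 0.

H_0 ≅ Z,  H_1 ≅ Z,  H_2 = 0.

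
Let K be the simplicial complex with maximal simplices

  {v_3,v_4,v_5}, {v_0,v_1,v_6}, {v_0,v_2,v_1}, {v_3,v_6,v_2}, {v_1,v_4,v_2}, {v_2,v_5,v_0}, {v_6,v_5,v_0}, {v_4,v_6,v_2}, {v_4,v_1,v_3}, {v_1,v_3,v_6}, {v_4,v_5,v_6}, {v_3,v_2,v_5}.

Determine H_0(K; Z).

H_0 ≅ Z.

Order the vertices as v_0 < v_1 < v_2 < v_3 < v_4 < v_5 < v_6. Listing each simplex with vertices in this order, K has dimension 2 with simplices:

  0-simplices (7): [v_0], [v_1], [v_2], [v_3], [v_4], [v_5], [v_6]
  1-simplices (18): (18 of them)
  2-simplices (12): (12 of them)

so the chain groups are C_0 ≅ Z^7, C_1 ≅ Z^18, C_2 ≅ Z^12.

∂_1: C_1 → C_0 maps an edge to its endpoints' difference, ∂[p,q] = q − p.
As a 7×18 matrix over Z this has rank 6, with invariant factors (1,1,1,1,1,1).

Boundary ∂_2: C_2 → C_1 sends each 2-simplex [p,q,r] to [q,r] − [p,r] + [p,q]. For instance
  ∂[v_1,v_3,v_4] = [v_3,v_4] − [v_1,v_4] + [v_1,v_3],
  ∂[v_3,v_4,v_5] = [v_4,v_5] − [v_3,v_5] + [v_3,v_4].
As a 18×12 matrix over Z this has rank 12, with invariant factors (1,1,1,1,1,1,1,1,1,1,1,2).

Now H_k = ker ∂_k / im ∂_{k+1}, so:

  H_0: rank C_0 − rank ∂_1 = 7 − 6 = 1, and the invariant factors of ∂_1 are all 1, so H_0 ≅ Z.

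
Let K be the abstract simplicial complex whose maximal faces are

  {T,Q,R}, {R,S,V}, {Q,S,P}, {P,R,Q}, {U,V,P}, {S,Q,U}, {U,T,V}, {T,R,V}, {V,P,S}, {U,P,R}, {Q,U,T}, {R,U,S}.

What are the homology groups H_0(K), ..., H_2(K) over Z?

Fix the vertex order P < Q < R < S < T < U < V and write every simplex with vertices in increasing order. Then dim K = 2 and the simplices of K are:

  0-simplices (7): P, Q, R, S, T, U, V
  1-simplices (18): PQ, PR, PS, PU, PV, QR, QS, QT, QU, RS, RT, RU, RV, SU, SV, TU, TV, UV
  2-simplices (12): PQR, PQS, PRU, PSV, PUV, QRT, QSU, QTU, RSU, RSV, RTV, TUV

Hence C_0 ≅ Z^7, C_1 ≅ Z^18, C_2 ≅ Z^12.

Boundary ∂_1: C_1 → C_0 sends each edge [p,q] (with p < q) to q − p. For instance
  ∂PS = S − P.
The resulting 7×18 matrix has rank 6, and its Smith normal form has invariant factors (1,1,1,1,1,1).

The boundary map ∂_2: C_2 → C_1 maps a triangle to the signed sum of its edges. For instance
  ∂PRU = RU − PU + PR,
  ∂PQS = QS − PS + PQ.
The resulting 18×12 matrix has rank 12, and its Smith normal form has invariant factors (1,1,1,1,1,1,1,1,1,1,1,2).

Reading off H_k = ker ∂_k / im ∂_{k+1}:

  H_0: rank C_0 − rank ∂_1 = 7 − 6 = 1, and the invariant factors of ∂_1 are all 1, so H_0 ≅ Z.
  H_1: rank ker ∂_1 − rank ∂_2 = (18 − 6) − 12 = 0, and ∂_2 has invariant factor 2 > 1, so H_1 ≅ Z/2.
  H_2: rank ker ∂_2 − rank ∂_3 = (12 − 12) − 0 = 0, and there is no ∂_3, so H_2 ≅ 0.

As a check, the Euler characteristic is 7 − 18 + 12 = 1, which agrees with 1 − 0 + 0 = 1.

H_0 ≅ Z,  H_1 ≅ Z/2,  H_2 = 0.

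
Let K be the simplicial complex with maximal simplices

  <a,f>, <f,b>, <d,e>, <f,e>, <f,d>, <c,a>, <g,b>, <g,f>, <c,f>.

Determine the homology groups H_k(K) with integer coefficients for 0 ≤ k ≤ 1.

K has 7 vertices, 9 edges.
rank ∂_0 = 0, rank ∂_1 = 6 ⇒ b_0 = 7 − 0 − 6 = 1; all invariant factors of ∂_1 are 1 so no torsion. So H_0 ≅ Z.
rank ∂_1 = 6, rank ∂_2 = 0 ⇒ b_1 = 9 − 6 − 0 = 3. So H_1 ≅ Z^3.

H_0 = Z,  H_1 = Z^3.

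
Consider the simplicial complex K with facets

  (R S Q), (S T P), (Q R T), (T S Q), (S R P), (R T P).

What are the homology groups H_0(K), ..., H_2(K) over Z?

Fix the vertex order P < Q < R < S < T and write every simplex with vertices in increasing order. Then dim K = 2 and the simplices of K are:

  0-simplices (5): P, Q, R, S, T
  1-simplices (9): PR, PS, PT, QR, QS, QT, RS, RT, ST
  2-simplices (6): PRS, PRT, PST, QRS, QRT, QST

giving chain groups C_0 ≅ Z^5, C_1 ≅ Z^9, C_2 ≅ Z^6.

The boundary map ∂_1: C_1 → C_0 maps an edge to its endpoints' difference, ∂[p,q] = q − p.
The 5×9 boundary matrix has rank 4 and Smith normal form diag(1,1,1,1).

The boundary map ∂_2: C_2 → C_1 maps a triangle to the signed sum of its edges. For instance
  ∂QRT = RT − QT + QR,
  ∂QRS = RS − QS + QR.
This gives a 9×6 integer matrix of rank 5; reducing to Smith normal form yields diagonal entries (1,1,1,1,1).

From H_k ≅ ker(∂_k) / im(∂_{k+1}) we obtain:

  H_0: rank C_0 − rank ∂_1 = 5 − 4 = 1, and the invariant factors of ∂_1 are all 1, so H_0 ≅ Z.
  H_1: rank ker ∂_1 − rank ∂_2 = (9 − 4) − 5 = 0, and the invariant factors of ∂_2 are all 1, so H_1 ≅ 0.
  H_2: rank ker ∂_2 − rank ∂_3 = (6 − 5) − 0 = 1, and there is no ∂_3, so H_2 ≅ Z.

(K is a triangulation of the 2-sphere S^2.)

H_0 ≅ Z,  H_1 = 0,  H_2 ≅ Z.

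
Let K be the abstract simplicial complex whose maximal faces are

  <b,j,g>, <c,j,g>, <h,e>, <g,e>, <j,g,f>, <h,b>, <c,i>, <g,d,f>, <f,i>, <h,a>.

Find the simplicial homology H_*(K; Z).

K has 10 vertices, 15 edges, 4 triangles.
rank ∂_0 = 0, rank ∂_1 = 9 ⇒ b_0 = 10 − 0 − 9 = 1; all invariant factors of ∂_1 are 1 so no torsion. So H_0 = Z.
rank ∂_1 = 9, rank ∂_2 = 4 ⇒ b_1 = 15 − 9 − 4 = 2; all invariant factors of ∂_2 are 1 so no torsion. So H_1 = Z^2.
rank ∂_2 = 4, rank ∂_3 = 0 ⇒ b_2 = 4 − 4 − 0 = 0. So H_2 = 0.

H_0 = Z,  H_1 = Z^2,  H_2 = 0.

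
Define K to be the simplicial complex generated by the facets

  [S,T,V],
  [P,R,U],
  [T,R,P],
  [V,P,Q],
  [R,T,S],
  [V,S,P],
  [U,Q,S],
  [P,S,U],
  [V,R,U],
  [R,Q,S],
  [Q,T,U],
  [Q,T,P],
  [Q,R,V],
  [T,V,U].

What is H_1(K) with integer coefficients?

We work with the vertex ordering P < Q < R < S < T < U < V. The simplices of K, each written with vertices in increasing order, are:

  0-simplices (7): P, Q, R, S, T, U, V
  1-simplices (21): PQ, PR, PS, PT, PU, PV, QR, QS, QT, QU, QV, RS, RT, RU, RV, ST, SU, SV, TU, TV, UV
  2-simplices (14): PQT, PQV, PRT, PRU, PSU, PSV, QRS, QRV, QSU, QTU, RST, RUV, STV, TUV

so the chain groups are C_0 ≅ Z^7, C_1 ≅ Z^21, C_2 ≅ Z^14.

∂_1: C_1 → C_0 sends each edge [p,q] (with p < q) to q − p.
The 7×21 boundary matrix has rank 6 and Smith normal form diag(1,1,1,1,1,1).

The boundary map ∂_2: C_2 → C_1 acts by ∂[p,q,r] = [q,r] − [p,r] + [p,q]. For instance
  ∂QRS = RS − QS + QR,
  ∂TUV = UV − TV + TU.
As a 21×14 matrix over Z this has rank 13, with invariant factors (1,1,1,1,1,1,1,1,1,1,1,1,1).

From H_k ≅ ker(∂_k) / im(∂_{k+1}) we obtain:

  H_1: rank ker ∂_1 − rank ∂_2 = (21 − 6) − 13 = 2, and the invariant factors of ∂_2 are all 1, so H_1 ≅ Z^2.

(K is a triangulation of the torus T^2.)

H_1 ≅ Z^2.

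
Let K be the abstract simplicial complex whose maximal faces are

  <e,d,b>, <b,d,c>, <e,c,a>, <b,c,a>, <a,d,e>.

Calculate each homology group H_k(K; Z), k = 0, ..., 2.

K has 5 vertices, 10 edges, 5 triangles.
rank ∂_0 = 0, rank ∂_1 = 4 ⇒ b_0 = 5 − 0 − 4 = 1; all invariant factors of ∂_1 are 1 so no torsion. So H_0 ≅ Z.
rank ∂_1 = 4, rank ∂_2 = 5 ⇒ b_1 = 10 − 4 − 5 = 1; all invariant factors of ∂_2 are 1 so no torsion. So H_1 ≅ Z.
rank ∂_2 = 5, rank ∂_3 = 0 ⇒ b_2 = 5 − 5 − 0 = 0. So H_2 ≅ 0.

H_0 ≅ Z,  H_1 ≅ Z,  H_2 = 0.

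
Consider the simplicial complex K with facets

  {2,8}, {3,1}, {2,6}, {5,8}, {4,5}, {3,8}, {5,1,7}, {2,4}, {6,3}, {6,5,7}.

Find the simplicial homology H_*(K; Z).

We work with the vertex ordering 1 < 2 < 3 < 4 < 5 < 6 < 7 < 8. The simplices of K, each written with vertices in increasing order, are:

  0-simplices (8): [1], [2], [3], [4], [5], [6], [7], [8]
  1-simplices (13): [1,3], [1,5], [1,7], [2,4], [2,6], [2,8], [3,6], [3,8], [4,5], [5,6], [5,7], [5,8], [6,7]
  2-simplices (2): [1,5,7], [5,6,7]

so the chain groups are C_0 ≅ Z^8, C_1 ≅ Z^13, C_2 ≅ Z^2.

∂_1: C_1 → C_0 is given by ∂[p,q] = [q] − [p].
The 8×13 boundary matrix has rank 7 and Smith normal form diag(1,1,1,1,1,1,1).

Boundary ∂_2: C_2 → C_1 sends each 2-simplex [p,q,r] to [q,r] − [p,r] + [p,q]. For instance
  ∂[5,6,7] = [6,7] − [5,7] + [5,6],
  ∂[1,5,7] = [5,7] − [1,7] + [1,5].
As a 13×2 matrix over Z this has rank 2, with invariant factors (1,1).

From H_k ≅ ker(∂_k) / im(∂_{k+1}) we obtain:

  H_0: rank C_0 − rank ∂_1 = 8 − 7 = 1, and the invariant factors of ∂_1 are all 1, so H_0 ≅ Z.
  H_1: rank ker ∂_1 − rank ∂_2 = (13 − 7) − 2 = 4, and the invariant factors of ∂_2 are all 1, so H_1 ≅ Z^4.
  H_2: rank ker ∂_2 − rank ∂_3 = (2 − 2) − 0 = 0, and there is no ∂_3, so H_2 ≅ 0.

H_0 = Z,  H_1 = Z^4,  H_2 = 0.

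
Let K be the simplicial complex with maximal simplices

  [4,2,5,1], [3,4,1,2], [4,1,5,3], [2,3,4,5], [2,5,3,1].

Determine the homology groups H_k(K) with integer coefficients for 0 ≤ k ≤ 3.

We work with the vertex ordering 1 < 2 < 3 < 4 < 5. The simplices of K, each written with vertices in increasing order, are:

  0-simplices (5): [1], [2], [3], [4], [5]
  1-simplices (10): [1,2], [1,3], [1,4], [1,5], [2,3], [2,4], [2,5], [3,4], [3,5], [4,5]
  2-simplices (10): [1,2,3], [1,2,4], [1,2,5], [1,3,4], [1,3,5], [1,4,5], [2,3,4], [2,3,5], [2,4,5], [3,4,5]
  3-simplices (5): [1,2,3,4], [1,2,3,5], [1,2,4,5], [1,3,4,5], [2,3,4,5]

Hence C_0 ≅ Z^5, C_1 ≅ Z^10, C_2 ≅ Z^10, C_3 ≅ Z^5.

The boundary map ∂_1: C_1 → C_0 maps an edge to its endpoints' difference, ∂[p,q] = q − p. For instance
  ∂[1,3] = [3] − [1].
This gives a 5×10 integer matrix of rank 4; reducing to Smith normal form yields diagonal entries (1,1,1,1).

The boundary map ∂_2: C_2 → C_1 maps a triangle to the signed sum of its edges. For instance
  ∂[1,4,5] = [4,5] − [1,5] + [1,4],
  ∂[1,3,5] = [3,5] − [1,5] + [1,3].
This gives a 10×10 integer matrix of rank 6; reducing to Smith normal form yields diagonal entries (1,1,1,1,1,1).

∂_3: C_3 → C_2 sends each 3-simplex σ to the alternating sum Σ_i (−1)^i (σ with its i-th vertex removed). For instance
  ∂[1,3,4,5] = [3,4,5] − [1,4,5] + [1,3,5] − [1,3,4],
  ∂[1,2,3,5] = [2,3,5] − [1,3,5] + [1,2,5] − [1,2,3].
This gives a 10×5 integer matrix of rank 4; reducing to Smith normal form yields diagonal entries (1,1,1,1).

From H_k ≅ ker(∂_k) / im(∂_{k+1}) we obtain:

  H_0: rank C_0 − rank ∂_1 = 5 − 4 = 1, and the invariant factors of ∂_1 are all 1, so H_0 = Z.
  H_1: rank ker ∂_1 − rank ∂_2 = (10 − 4) − 6 = 0, and the invariant factors of ∂_2 are all 1, so H_1 = 0.
  H_2: rank ker ∂_2 − rank ∂_3 = (10 − 6) − 4 = 0, and the invariant factors of ∂_3 are all 1, so H_2 = 0.
  H_3: rank ker ∂_3 − rank ∂_4 = (5 − 4) − 0 = 1, and there is no ∂_4, so H_3 = Z.

H_0 = Z,  H_1 = 0,  H_2 = 0,  H_3 = Z.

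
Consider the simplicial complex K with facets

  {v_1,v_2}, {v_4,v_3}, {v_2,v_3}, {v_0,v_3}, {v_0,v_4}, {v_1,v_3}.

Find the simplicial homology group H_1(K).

H_1 = Z^2.

Order the vertices as v_0 < v_1 < v_2 < v_3 < v_4. Listing each simplex with vertices in this order, K has dimension 1 with simplices:

  0-simplices (5): [v_0], [v_1], [v_2], [v_3], [v_4]
  1-simplices (6): [v_0,v_3], [v_0,v_4], [v_1,v_2], [v_1,v_3], [v_2,v_3], [v_3,v_4]

Hence C_0 ≅ Z^5, C_1 ≅ Z^6.

Boundary ∂_1: C_1 → C_0 is given by ∂[p,q] = [q] − [p]. For instance
  ∂[v_0,v_3] = [v_3] − [v_0].
The 5×6 boundary matrix has rank 4 and Smith normal form diag(1,1,1,1).

Reading off H_k = ker ∂_k / im ∂_{k+1}:

  H_1: rank ker ∂_1 − rank ∂_2 = (6 − 4) − 0 = 2, and there is no ∂_2, so H_1 = Z^2.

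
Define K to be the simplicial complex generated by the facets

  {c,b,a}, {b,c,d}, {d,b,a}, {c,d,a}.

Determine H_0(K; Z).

H_0 ≅ Z.

K has 4 vertices, 6 edges, 4 triangles.
rank ∂_0 = 0, rank ∂_1 = 3 ⇒ b_0 = 4 − 0 − 3 = 1; all invariant factors of ∂_1 are 1 so no torsion. So H_0 ≅ Z.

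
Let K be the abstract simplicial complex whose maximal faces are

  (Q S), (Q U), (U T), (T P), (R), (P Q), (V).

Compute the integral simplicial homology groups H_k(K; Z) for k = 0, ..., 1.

H_0 = Z^3,  H_1 = Z.

K has 7 vertices, 5 edges.
rank ∂_0 = 0, rank ∂_1 = 4 ⇒ b_0 = 7 − 0 − 4 = 3; all invariant factors of ∂_1 are 1 so no torsion. So H_0 ≅ Z^3.
rank ∂_1 = 4, rank ∂_2 = 0 ⇒ b_1 = 5 − 4 − 0 = 1. So H_1 ≅ Z.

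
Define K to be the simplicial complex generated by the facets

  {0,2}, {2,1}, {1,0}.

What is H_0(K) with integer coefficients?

H_0 ≅ Z.

Order the vertices as 0 < 1 < 2. Listing each simplex with vertices in this order, K has dimension 1 with simplices:

  0-simplices (3): [0], [1], [2]
  1-simplices (3): [0,1], [0,2], [1,2]

Hence C_0 ≅ Z^3, C_1 ≅ Z^3.

∂_1: C_1 → C_0 is given by ∂[p,q] = [q] − [p]. For instance
  ∂[0,2] = [2] − [0].
The 3×3 boundary matrix has rank 2 and Smith normal form diag(1,1).

Now H_k = ker ∂_k / im ∂_{k+1}, so:

  H_0: rank C_0 − rank ∂_1 = 3 − 2 = 1, and the invariant factors of ∂_1 are all 1, so H_0 = Z.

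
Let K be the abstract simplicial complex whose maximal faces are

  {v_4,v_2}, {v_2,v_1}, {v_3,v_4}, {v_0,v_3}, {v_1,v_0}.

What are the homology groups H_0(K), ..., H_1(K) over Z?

H_0 = Z,  H_1 = Z.

We work with the vertex ordering v_0 < v_1 < v_2 < v_3 < v_4. The simplices of K, each written with vertices in increasing order, are:

  0-simplices (5): [v_0], [v_1], [v_2], [v_3], [v_4]
  1-simplices (5): [v_0,v_1], [v_0,v_3], [v_1,v_2], [v_2,v_4], [v_3,v_4]

Hence C_0 ≅ Z^5, C_1 ≅ Z^5.

∂_1: C_1 → C_0 sends each edge [p,q] (with p < q) to q − p. For instance
  ∂[v_1,v_2] = [v_2] − [v_1].
As a 5×5 matrix over Z this has rank 4, with invariant factors (1,1,1,1).

Computing H_k = (kernel of ∂_k) / (image of ∂_{k+1}):

  H_0: rank C_0 − rank ∂_1 = 5 − 4 = 1, and the invariant factors of ∂_1 are all 1, so H_0 = Z.
  H_1: rank ker ∂_1 − rank ∂_2 = (5 − 4) − 0 = 1, and there is no ∂_2, so H_1 = Z.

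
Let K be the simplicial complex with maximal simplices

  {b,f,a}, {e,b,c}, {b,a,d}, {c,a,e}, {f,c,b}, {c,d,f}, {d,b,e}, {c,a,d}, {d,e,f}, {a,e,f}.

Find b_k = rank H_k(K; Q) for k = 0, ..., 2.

b_0 = 1, b_1 = 0, b_2 = 0.

Order the vertices as a < b < c < d < e < f. Listing each simplex with vertices in this order, K has dimension 2 with simplices:

  0-simplices (6): a, b, c, d, e, f
  1-simplices (15): ab, ac, ad, ae, af, bc, bd, be, bf, cd, ce, cf, de, df, ef
  2-simplices (10): abd, abf, acd, ace, aef, bce, bcf, bde, cdf, def

giving chain groups C_0 ≅ Z^6, C_1 ≅ Z^15, C_2 ≅ Z^10.

Boundary ∂_1: C_1 → C_0 is given by ∂[p,q] = [q] − [p].
The 6×15 boundary matrix has rank 5 and Smith normal form diag(1,1,1,1,1).

∂_2: C_2 → C_1 maps a triangle to the signed sum of its edges. For instance
  ∂def = ef − df + de,
  ∂aef = ef − af + ae.
As a 15×10 matrix over Z this has rank 10, with invariant factors (1,1,1,1,1,1,1,1,1,2).

Computing H_k = (kernel of ∂_k) / (image of ∂_{k+1}):

  H_0: rank C_0 − rank ∂_1 = 6 − 5 = 1, and the invariant factors of ∂_1 are all 1, so H_0 ≅ Z.
  H_1: rank ker ∂_1 − rank ∂_2 = (15 − 5) − 10 = 0, and ∂_2 has invariant factor 2 > 1, so H_1 ≅ Z/2.
  H_2: rank ker ∂_2 − rank ∂_3 = (10 − 10) − 0 = 0, and there is no ∂_3, so H_2 ≅ 0.

As a check, the Euler characteristic is 6 − 15 + 10 = 1, which agrees with 1 − 0 + 0 = 1.

Hence the Betti numbers are b_0 = 1, b_1 = 0, b_2 = 0.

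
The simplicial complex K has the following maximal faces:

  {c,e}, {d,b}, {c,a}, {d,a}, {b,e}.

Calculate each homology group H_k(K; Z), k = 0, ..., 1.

We work with the vertex ordering a < b < c < d < e. The simplices of K, each written with vertices in increasing order, are:

  0-simplices (5): a, b, c, d, e
  1-simplices (5): ac, ad, bd, be, ce

Hence C_0 ≅ Z^5, C_1 ≅ Z^5.

Boundary ∂_1: C_1 → C_0 sends each edge [p,q] (with p < q) to q − p. For instance
  ∂ac = c − a.
The resulting 5×5 matrix has rank 4, and its Smith normal form has invariant factors (1,1,1,1).

Now H_k = ker ∂_k / im ∂_{k+1}, so:

  H_0: rank C_0 − rank ∂_1 = 5 − 4 = 1, and the invariant factors of ∂_1 are all 1, so H_0 ≅ Z.
  H_1: rank ker ∂_1 − rank ∂_2 = (5 − 4) − 0 = 1, and there is no ∂_2, so H_1 ≅ Z.

(K is a triangulation of the circle S^1.)

H_0 ≅ Z,  H_1 ≅ Z.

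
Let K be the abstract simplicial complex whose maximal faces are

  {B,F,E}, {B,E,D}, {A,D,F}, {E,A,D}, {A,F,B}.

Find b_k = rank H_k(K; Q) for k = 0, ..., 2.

b_0 = 1, b_1 = 1, b_2 = 0.

We work with the vertex ordering A < B < D < E < F. The simplices of K, each written with vertices in increasing order, are:

  0-simplices (5): A, B, D, E, F
  1-simplices (10): AB, AD, AE, AF, BD, BE, BF, DE, DF, EF
  2-simplices (5): ABF, ADE, ADF, BDE, BEF

Hence C_0 ≅ Z^5, C_1 ≅ Z^10, C_2 ≅ Z^5.

The boundary map ∂_1: C_1 → C_0 sends each edge [p,q] (with p < q) to q − p.
The resulting 5×10 matrix has rank 4, and its Smith normal form has invariant factors (1,1,1,1).

The boundary map ∂_2: C_2 → C_1 maps a triangle to the signed sum of its edges. For instance
  ∂ADF = DF − AF + AD,
  ∂BEF = EF − BF + BE.
The resulting 10×5 matrix has rank 5, and its Smith normal form has invariant factors (1,1,1,1,1).

Now H_k = ker ∂_k / im ∂_{k+1}, so:

  H_0: rank C_0 − rank ∂_1 = 5 − 4 = 1, and the invariant factors of ∂_1 are all 1, so H_0 ≅ Z.
  H_1: rank ker ∂_1 − rank ∂_2 = (10 − 4) − 5 = 1, and the invariant factors of ∂_2 are all 1, so H_1 ≅ Z.
  H_2: rank ker ∂_2 − rank ∂_3 = (5 − 5) − 0 = 0, and there is no ∂_3, so H_2 ≅ 0.

As a check, the Euler characteristic is 5 − 10 + 5 = 0, which agrees with 1 − 1 + 0 = 0.
(K is a triangulation of the Möbius band.)

Hence the Betti numbers are b_0 = 1, b_1 = 1, b_2 = 0.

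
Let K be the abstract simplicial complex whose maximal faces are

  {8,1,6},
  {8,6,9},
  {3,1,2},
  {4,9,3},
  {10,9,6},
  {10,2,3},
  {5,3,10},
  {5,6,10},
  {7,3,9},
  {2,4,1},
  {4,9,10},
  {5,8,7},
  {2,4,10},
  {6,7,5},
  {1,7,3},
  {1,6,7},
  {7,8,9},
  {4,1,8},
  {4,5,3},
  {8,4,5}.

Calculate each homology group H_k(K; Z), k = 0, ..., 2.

We work with the vertex ordering 1 < 2 < 3 < 4 < 5 < 6 < 7 < 8 < 9 < 10. The simplices of K, each written with vertices in increasing order, are:

  0-simplices (10): [1], [2], [3], [4], [5], [6], [7], [8], [9], [10]
  1-simplices (30): (30 of them)
  2-simplices (20): (20 of them)

so the chain groups are C_0 ≅ Z^10, C_1 ≅ Z^30, C_2 ≅ Z^20.

The boundary map ∂_1: C_1 → C_0 maps an edge to its endpoints' difference, ∂[p,q] = q − p. For instance
  ∂[1,7] = [7] − [1].
This gives a 10×30 integer matrix of rank 9; reducing to Smith normal form yields diagonal entries (1,1,1,1,1,1,1,1,1).

∂_2: C_2 → C_1 sends each 2-simplex [p,q,r] to [q,r] − [p,r] + [p,q]. For instance
  ∂[6,8,9] = [8,9] − [6,9] + [6,8],
  ∂[5,6,10] = [6,10] − [5,10] + [5,6].
The resulting 30×20 matrix has rank 20, and its Smith normal form has invariant factors (1,1,1,1,1,1,1,1,1,1,1,1,1,1,1,1,1,1,1,2).

Computing H_k = (kernel of ∂_k) / (image of ∂_{k+1}):

  H_0: rank C_0 − rank ∂_1 = 10 − 9 = 1, and the invariant factors of ∂_1 are all 1, so H_0 = Z.
  H_1: rank ker ∂_1 − rank ∂_2 = (30 − 9) − 20 = 1, and ∂_2 has invariant factor 2 > 1, so H_1 = Z ⊕ Z_2.
  H_2: rank ker ∂_2 − rank ∂_3 = (20 − 20) − 0 = 0, and there is no ∂_3, so H_2 = 0.

(K is a triangulation of the Klein bottle.)

H_0 = Z,  H_1 = Z ⊕ Z_2,  H_2 = 0.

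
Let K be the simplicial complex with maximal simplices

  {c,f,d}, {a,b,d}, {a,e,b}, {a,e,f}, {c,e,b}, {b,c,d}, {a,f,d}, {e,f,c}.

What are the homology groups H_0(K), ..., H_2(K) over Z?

H_0 ≅ Z,  H_1 = 0,  H_2 ≅ Z.

We work with the vertex ordering a < b < c < d < e < f. The simplices of K, each written with vertices in increasing order, are:

  0-simplices (6): a, b, c, d, e, f
  1-simplices (12): ab, ad, ae, af, bc, bd, be, cd, ce, cf, df, ef
  2-simplices (8): abd, abe, adf, aef, bcd, bce, cdf, cef

giving chain groups C_0 ≅ Z^6, C_1 ≅ Z^12, C_2 ≅ Z^8.

The boundary map ∂_1: C_1 → C_0 maps an edge to its endpoints' difference, ∂[p,q] = q − p.
As a 6×12 matrix over Z this has rank 5, with invariant factors (1,1,1,1,1).

The boundary map ∂_2: C_2 → C_1 maps a triangle to the signed sum of its edges. For instance
  ∂bcd = cd − bd + bc,
  ∂abd = bd − ad + ab.
The resulting 12×8 matrix has rank 7, and its Smith normal form has invariant factors (1,1,1,1,1,1,1).

Computing H_k = (kernel of ∂_k) / (image of ∂_{k+1}):

  H_0: rank C_0 − rank ∂_1 = 6 − 5 = 1, and the invariant factors of ∂_1 are all 1, so H_0 = Z.
  H_1: rank ker ∂_1 − rank ∂_2 = (12 − 5) − 7 = 0, and the invariant factors of ∂_2 are all 1, so H_1 = 0.
  H_2: rank ker ∂_2 − rank ∂_3 = (8 − 7) − 0 = 1, and there is no ∂_3, so H_2 = Z.

As a check, the Euler characteristic is 6 − 12 + 8 = 2, which agrees with 1 − 0 + 1 = 2.
(K is a triangulation of the 2-sphere S^2.)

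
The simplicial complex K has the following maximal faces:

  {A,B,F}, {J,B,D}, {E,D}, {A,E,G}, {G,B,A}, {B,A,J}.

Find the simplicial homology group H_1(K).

H_1 ≅ Z.

Order the vertices as A < B < D < E < F < G < J. Listing each simplex with vertices in this order, K has dimension 2 with simplices:

  0-simplices (7): A, B, D, E, F, G, J
  1-simplices (12): AB, AE, AF, AG, AJ, BD, BF, BG, BJ, DE, DJ, EG
  2-simplices (5): ABF, ABG, ABJ, AEG, BDJ

Hence C_0 ≅ Z^7, C_1 ≅ Z^12, C_2 ≅ Z^5.

Boundary ∂_1: C_1 → C_0 sends each edge [p,q] (with p < q) to q − p.
As a 7×12 matrix over Z this has rank 6, with invariant factors (1,1,1,1,1,1).

Boundary ∂_2: C_2 → C_1 maps a triangle to the signed sum of its edges. For instance
  ∂BDJ = DJ − BJ + BD,
  ∂ABF = BF − AF + AB.
As a 12×5 matrix over Z this has rank 5, with invariant factors (1,1,1,1,1).

Now H_k = ker ∂_k / im ∂_{k+1}, so:

  H_1: rank ker ∂_1 − rank ∂_2 = (12 − 6) − 5 = 1, and the invariant factors of ∂_2 are all 1, so H_1 ≅ Z.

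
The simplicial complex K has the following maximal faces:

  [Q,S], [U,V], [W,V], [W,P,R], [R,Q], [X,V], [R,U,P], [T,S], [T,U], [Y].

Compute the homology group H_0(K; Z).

H_0 ≅ Z^2.

We work with the vertex ordering P < Q < R < S < T < U < V < W < X < Y. The simplices of K, each written with vertices in increasing order, are:

  0-simplices (10): P, Q, R, S, T, U, V, W, X, Y
  1-simplices (12): PR, PU, PW, QR, QS, RU, RW, ST, TU, UV, VW, VX
  2-simplices (2): PRU, PRW

Hence C_0 ≅ Z^10, C_1 ≅ Z^12, C_2 ≅ Z^2.

∂_1: C_1 → C_0 sends each edge [p,q] (with p < q) to q − p.
This gives a 10×12 integer matrix of rank 8; reducing to Smith normal form yields diagonal entries (1,1,1,1,1,1,1,1).

The boundary map ∂_2: C_2 → C_1 maps a triangle to the signed sum of its edges. For instance
  ∂PRU = RU − PU + PR,
  ∂PRW = RW − PW + PR.
The resulting 12×2 matrix has rank 2, and its Smith normal form has invariant factors (1,1).

From H_k ≅ ker(∂_k) / im(∂_{k+1}) we obtain:

  H_0: rank C_0 − rank ∂_1 = 10 − 8 = 2, and the invariant factors of ∂_1 are all 1, so H_0 = Z^2.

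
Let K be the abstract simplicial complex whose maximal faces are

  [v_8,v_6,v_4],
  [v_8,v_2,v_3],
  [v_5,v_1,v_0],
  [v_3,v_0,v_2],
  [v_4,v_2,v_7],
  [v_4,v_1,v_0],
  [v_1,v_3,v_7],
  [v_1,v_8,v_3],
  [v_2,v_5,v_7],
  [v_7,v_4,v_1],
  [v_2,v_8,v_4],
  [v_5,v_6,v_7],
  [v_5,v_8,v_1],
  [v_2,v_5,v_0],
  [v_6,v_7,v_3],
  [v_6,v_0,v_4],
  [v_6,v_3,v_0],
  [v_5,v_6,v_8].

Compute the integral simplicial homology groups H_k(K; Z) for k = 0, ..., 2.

We work with the vertex ordering v_0 < v_1 < v_2 < v_3 < v_4 < v_5 < v_6 < v_7 < v_8. The simplices of K, each written with vertices in increasing order, are:

  0-simplices (9): [v_0], [v_1], [v_2], [v_3], [v_4], [v_5], [v_6], [v_7], [v_8]
  1-simplices (27): (27 of them)
  2-simplices (18): (18 of them)

giving chain groups C_0 ≅ Z^9, C_1 ≅ Z^27, C_2 ≅ Z^18.

∂_1: C_1 → C_0 is given by ∂[p,q] = [q] − [p].
This gives a 9×27 integer matrix of rank 8; reducing to Smith normal form yields diagonal entries (1,1,1,1,1,1,1,1).

The boundary map ∂_2: C_2 → C_1 acts by ∂[p,q,r] = [q,r] − [p,r] + [p,q]. For instance
  ∂[v_0,v_4,v_6] = [v_4,v_6] − [v_0,v_6] + [v_0,v_4],
  ∂[v_2,v_4,v_8] = [v_4,v_8] − [v_2,v_8] + [v_2,v_4].
As a 27×18 matrix over Z this has rank 17, with invariant factors (1,1,1,1,1,1,1,1,1,1,1,1,1,1,1,1,1).

From H_k ≅ ker(∂_k) / im(∂_{k+1}) we obtain:

  H_0: rank C_0 − rank ∂_1 = 9 − 8 = 1, and the invariant factors of ∂_1 are all 1, so H_0 ≅ Z.
  H_1: rank ker ∂_1 − rank ∂_2 = (27 − 8) − 17 = 2, and the invariant factors of ∂_2 are all 1, so H_1 ≅ Z^2.
  H_2: rank ker ∂_2 − rank ∂_3 = (18 − 17) − 0 = 1, and there is no ∂_3, so H_2 ≅ Z.

As a check, the Euler characteristic is 9 − 27 + 18 = 0, which agrees with 1 − 2 + 1 = 0.

H_0 = Z,  H_1 = Z^2,  H_2 = Z.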